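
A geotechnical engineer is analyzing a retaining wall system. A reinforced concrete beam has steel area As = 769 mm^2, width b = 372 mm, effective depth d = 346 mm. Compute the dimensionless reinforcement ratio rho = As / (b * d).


rho = As / (b * d)
= 769 / (372 * 346)
= 769 / 128712
= 0.005975 (dimensionless)

0.005975 (dimensionless)


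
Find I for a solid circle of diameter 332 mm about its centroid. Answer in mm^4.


r = d / 2 = 332 / 2 = 166.0 mm
I = pi * r^4 / 4 = pi * 166.0^4 / 4
= 596378850.42 mm^4

596378850.42 mm^4


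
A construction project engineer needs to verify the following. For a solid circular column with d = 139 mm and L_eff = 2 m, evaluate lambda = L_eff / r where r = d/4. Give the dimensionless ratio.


Radius of gyration r = d / 4 = 139 / 4 = 34.75 mm
L_eff = 2000.0 mm
Slenderness ratio = L / r = 2000.0 / 34.75 = 57.55 (dimensionless)

57.55 (dimensionless)


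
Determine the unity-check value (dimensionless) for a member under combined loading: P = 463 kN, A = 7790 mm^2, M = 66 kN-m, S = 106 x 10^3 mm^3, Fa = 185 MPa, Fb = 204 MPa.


f_a = P / A = 463000.0 / 7790 = 59.4352 MPa
f_b = M / S = 66000000.0 / 106000.0 = 622.6415 MPa
Ratio = f_a / Fa + f_b / Fb
= 59.4352 / 185 + 622.6415 / 204
= 3.3734 (dimensionless)

3.3734 (dimensionless)


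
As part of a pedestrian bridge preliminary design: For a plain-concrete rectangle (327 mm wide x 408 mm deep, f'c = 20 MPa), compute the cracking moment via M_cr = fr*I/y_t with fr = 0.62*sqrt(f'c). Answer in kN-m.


fr = 0.62 * sqrt(20) = 0.62 * 4.4721 = 2.7727 MPa
I = 327 * 408^3 / 12 = 1850746752.0 mm^4
y_t = 204.0 mm
M_cr = fr * I / y_t = 2.7727 * 1850746752.0 / 204.0 N-mm
= 25.155 kN-m

25.155 kN-m


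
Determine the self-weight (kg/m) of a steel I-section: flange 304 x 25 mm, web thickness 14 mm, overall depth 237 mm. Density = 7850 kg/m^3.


A_flanges = 2 * 304 * 25 = 15200 mm^2
A_web = (237 - 2 * 25) * 14 = 2618 mm^2
A_total = 15200 + 2618 = 17818 mm^2 = 0.017818 m^2
Weight = rho * A = 7850 * 0.017818 = 139.8713 kg/m

139.8713 kg/m


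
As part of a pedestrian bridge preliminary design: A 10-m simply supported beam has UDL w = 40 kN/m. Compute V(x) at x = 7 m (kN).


R_A = w * L / 2 = 40 * 10 / 2 = 200.0 kN
V(x) = R_A - w * x = 200.0 - 40 * 7
= -80.0 kN

-80.0 kN


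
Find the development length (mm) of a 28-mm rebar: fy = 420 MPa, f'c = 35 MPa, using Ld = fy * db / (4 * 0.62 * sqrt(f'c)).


Ld = (fy * db) / (4 * 0.62 * sqrt(f'c))
= (420 * 28) / (4 * 0.62 * sqrt(35))
= 11760 / 14.6719
= 801.53 mm

801.53 mm


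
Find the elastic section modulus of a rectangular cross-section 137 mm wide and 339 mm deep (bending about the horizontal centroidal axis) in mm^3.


S = b * h^2 / 6
= 137 * 339^2 / 6
= 137 * 114921 / 6
= 2624029.5 mm^3

2624029.5 mm^3


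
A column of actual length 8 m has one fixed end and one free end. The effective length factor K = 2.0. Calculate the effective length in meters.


L_eff = K * L
= 2.0 * 8
= 16.0 m

16.0 m


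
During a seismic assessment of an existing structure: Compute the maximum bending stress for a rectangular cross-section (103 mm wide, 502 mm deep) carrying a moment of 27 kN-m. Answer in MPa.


I = b * h^3 / 12 = 103 * 502^3 / 12 = 1085843235.33 mm^4
y = h / 2 = 502 / 2 = 251.0 mm
M = 27 kN-m = 27000000.0 N-mm
sigma = M * y / I = 27000000.0 * 251.0 / 1085843235.33
= 6.24 MPa

6.24 MPa


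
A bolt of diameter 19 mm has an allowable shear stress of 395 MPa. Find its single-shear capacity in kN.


A = pi * d^2 / 4 = pi * 19^2 / 4 = 283.5287 mm^2
V = f_v * A / 1000 = 395 * 283.5287 / 1000
= 111.9939 kN

111.9939 kN


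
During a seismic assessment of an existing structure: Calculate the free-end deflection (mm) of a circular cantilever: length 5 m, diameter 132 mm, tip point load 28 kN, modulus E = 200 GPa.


I = pi * d^4 / 64 = pi * 132^4 / 64 = 14902722.81 mm^4
L = 5000.0 mm, P = 28000.0 N, E = 200000.0 MPa
delta = P * L^3 / (3 * E * I)
= 28000.0 * 5000.0^3 / (3 * 200000.0 * 14902722.81)
= 391.4274 mm

391.4274 mm


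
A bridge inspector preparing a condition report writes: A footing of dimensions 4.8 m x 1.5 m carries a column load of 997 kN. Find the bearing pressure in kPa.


A = 4.8 * 1.5 = 7.2 m^2
q = P / A = 997 / 7.2
= 138.4722 kPa

138.4722 kPa


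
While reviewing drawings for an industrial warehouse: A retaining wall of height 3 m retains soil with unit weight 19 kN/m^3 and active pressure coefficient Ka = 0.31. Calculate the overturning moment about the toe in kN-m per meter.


Pa = 0.5 * Ka * gamma * H^2
= 0.5 * 0.31 * 19 * 3^2
= 26.505 kN/m
Arm = H / 3 = 3 / 3 = 1.0 m
Mo = Pa * arm = Pa * H / 3 = 26.505 * 3 / 3 = 26.505 kN-m/m

26.505 kN-m/m


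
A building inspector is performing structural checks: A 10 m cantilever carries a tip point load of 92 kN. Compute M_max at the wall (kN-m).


For a cantilever with a point load at the free end:
M_max = P * L = 92 * 10 = 920 kN-m

920 kN-m


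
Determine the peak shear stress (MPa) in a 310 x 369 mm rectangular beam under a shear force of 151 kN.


A = b * h = 310 * 369 = 114390 mm^2
V = 151 kN = 151000.0 N
tau_max = 1.5 * V / A = 1.5 * 151000.0 / 114390
= 1.9801 MPa

1.9801 MPa


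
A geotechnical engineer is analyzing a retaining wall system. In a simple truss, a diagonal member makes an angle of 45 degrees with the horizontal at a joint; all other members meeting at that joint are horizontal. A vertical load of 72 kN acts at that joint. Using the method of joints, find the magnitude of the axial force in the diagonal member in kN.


At the joint, only the diagonal has a vertical component, so vertical equilibrium gives:
F * sin(45) = 72
F = 72 / sin(45)
= 72 / 0.707107
= 101.82 kN

101.82 kN


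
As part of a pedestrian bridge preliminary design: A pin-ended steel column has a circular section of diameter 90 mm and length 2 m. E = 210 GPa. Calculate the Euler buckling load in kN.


I = pi * d^4 / 64 = 3220623.34 mm^4
L = 2000.0 mm
P_cr = pi^2 * E * I / L^2
= 9.8696 * 210000.0 * 3220623.34 / 2000.0^2
= 1668779.61 N = 1668.7796 kN

1668.7796 kN


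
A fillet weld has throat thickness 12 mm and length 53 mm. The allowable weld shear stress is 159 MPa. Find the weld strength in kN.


Strength = throat * length * allowable stress
= 12 * 53 * 159 N
= 101124 N
= 101.12 kN

101.12 kN


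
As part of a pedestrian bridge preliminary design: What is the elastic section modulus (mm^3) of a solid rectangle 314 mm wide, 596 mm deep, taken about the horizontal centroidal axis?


S = b * h^2 / 6
= 314 * 596^2 / 6
= 314 * 355216 / 6
= 18589637.33 mm^3

18589637.33 mm^3


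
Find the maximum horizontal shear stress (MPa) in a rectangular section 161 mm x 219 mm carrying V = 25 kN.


A = b * h = 161 * 219 = 35259 mm^2
V = 25 kN = 25000.0 N
tau_max = 1.5 * V / A = 1.5 * 25000.0 / 35259
= 1.0636 MPa

1.0636 MPa


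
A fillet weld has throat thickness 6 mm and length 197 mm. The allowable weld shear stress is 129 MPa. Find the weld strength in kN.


Strength = throat * length * allowable stress
= 6 * 197 * 129 N
= 152478 N
= 152.48 kN

152.48 kN


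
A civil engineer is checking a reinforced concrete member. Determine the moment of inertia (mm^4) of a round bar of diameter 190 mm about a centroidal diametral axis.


r = d / 2 = 190 / 2 = 95.0 mm
I = pi * r^4 / 4 = pi * 95.0^4 / 4
= 63971171.28 mm^4

63971171.28 mm^4


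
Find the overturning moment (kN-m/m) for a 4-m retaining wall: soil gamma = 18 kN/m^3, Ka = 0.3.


Pa = 0.5 * Ka * gamma * H^2
= 0.5 * 0.3 * 18 * 4^2
= 43.2 kN/m
Arm = H / 3 = 4 / 3 = 1.3333 m
Mo = Pa * arm = Pa * H / 3 = 43.2 * 4 / 3 = 57.6 kN-m/m

57.6 kN-m/m


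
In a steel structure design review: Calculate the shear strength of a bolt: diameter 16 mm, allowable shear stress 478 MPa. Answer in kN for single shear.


A = pi * d^2 / 4 = pi * 16^2 / 4 = 201.0619 mm^2
V = f_v * A / 1000 = 478 * 201.0619 / 1000
= 96.1076 kN

96.1076 kN


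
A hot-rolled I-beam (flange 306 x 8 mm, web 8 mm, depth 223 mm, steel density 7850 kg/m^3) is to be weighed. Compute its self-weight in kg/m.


A_flanges = 2 * 306 * 8 = 4896 mm^2
A_web = (223 - 2 * 8) * 8 = 1656 mm^2
A_total = 4896 + 1656 = 6552 mm^2 = 0.006552 m^2
Weight = rho * A = 7850 * 0.006552 = 51.4332 kg/m

51.4332 kg/m


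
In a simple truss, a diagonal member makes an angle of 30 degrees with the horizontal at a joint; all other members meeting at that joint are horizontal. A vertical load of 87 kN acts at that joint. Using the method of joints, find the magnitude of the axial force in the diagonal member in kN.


At the joint, only the diagonal has a vertical component, so vertical equilibrium gives:
F * sin(30) = 87
F = 87 / sin(30)
= 87 / 0.5
= 174.0 kN

174.0 kN


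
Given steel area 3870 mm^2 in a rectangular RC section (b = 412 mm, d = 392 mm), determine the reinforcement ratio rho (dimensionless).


rho = As / (b * d)
= 3870 / (412 * 392)
= 3870 / 161504
= 0.023962 (dimensionless)

0.023962 (dimensionless)


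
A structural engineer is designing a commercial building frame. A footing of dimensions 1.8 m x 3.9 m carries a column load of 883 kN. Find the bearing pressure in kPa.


A = 1.8 * 3.9 = 7.02 m^2
q = P / A = 883 / 7.02
= 125.7835 kPa

125.7835 kPa


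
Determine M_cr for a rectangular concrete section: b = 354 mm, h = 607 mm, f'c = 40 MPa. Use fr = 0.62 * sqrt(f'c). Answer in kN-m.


fr = 0.62 * sqrt(40) = 0.62 * 6.3246 = 3.9212 MPa
I = 354 * 607^3 / 12 = 6597632018.5 mm^4
y_t = 303.5 mm
M_cr = fr * I / y_t = 3.9212 * 6597632018.5 / 303.5 N-mm
= 85.2415 kN-m

85.2415 kN-m


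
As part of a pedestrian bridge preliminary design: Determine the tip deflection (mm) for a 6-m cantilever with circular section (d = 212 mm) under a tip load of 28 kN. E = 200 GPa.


I = pi * d^4 / 64 = pi * 212^4 / 64 = 99154708.57 mm^4
L = 6000.0 mm, P = 28000.0 N, E = 200000.0 MPa
delta = P * L^3 / (3 * E * I)
= 28000.0 * 6000.0^3 / (3 * 200000.0 * 99154708.57)
= 101.6593 mm

101.6593 mm


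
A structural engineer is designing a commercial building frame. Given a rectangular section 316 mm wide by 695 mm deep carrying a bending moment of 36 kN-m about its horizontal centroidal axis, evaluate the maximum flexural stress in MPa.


I = b * h^3 / 12 = 316 * 695^3 / 12 = 8840162541.67 mm^4
y = h / 2 = 695 / 2 = 347.5 mm
M = 36 kN-m = 36000000.0 N-mm
sigma = M * y / I = 36000000.0 * 347.5 / 8840162541.67
= 1.42 MPa

1.42 MPa


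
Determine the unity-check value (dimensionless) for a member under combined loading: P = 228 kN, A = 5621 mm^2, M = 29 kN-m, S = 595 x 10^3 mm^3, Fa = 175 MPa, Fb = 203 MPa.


f_a = P / A = 228000.0 / 5621 = 40.5622 MPa
f_b = M / S = 29000000.0 / 595000.0 = 48.7395 MPa
Ratio = f_a / Fa + f_b / Fb
= 40.5622 / 175 + 48.7395 / 203
= 0.4719 (dimensionless)

0.4719 (dimensionless)


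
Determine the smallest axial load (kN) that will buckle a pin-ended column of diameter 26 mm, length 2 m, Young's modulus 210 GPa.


I = pi * d^4 / 64 = 22431.76 mm^4
L = 2000.0 mm
P_cr = pi^2 * E * I / L^2
= 9.8696 * 210000.0 * 22431.76 / 2000.0^2
= 11623.11 N = 11.6231 kN

11.6231 kN


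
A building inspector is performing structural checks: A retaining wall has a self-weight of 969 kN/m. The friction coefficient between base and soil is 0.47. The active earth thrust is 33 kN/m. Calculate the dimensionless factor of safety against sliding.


Resisting force = mu * W = 0.47 * 969 = 455.43 kN/m
FOS = Resisting / Driving = 455.43 / 33
= 13.8009 (dimensionless)

13.8009 (dimensionless)


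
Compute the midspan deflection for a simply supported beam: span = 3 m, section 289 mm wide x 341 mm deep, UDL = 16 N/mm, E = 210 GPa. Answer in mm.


I = 289 * 341^3 / 12 = 954948022.42 mm^4
L = 3000.0 mm, w = 16 N/mm, E = 210000.0 MPa
delta = 5 * w * L^4 / (384 * E * I)
= 5 * 16 * 3000.0^4 / (384 * 210000.0 * 954948022.42)
= 0.0841 mm

0.0841 mm


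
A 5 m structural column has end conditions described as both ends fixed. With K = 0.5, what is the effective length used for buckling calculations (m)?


L_eff = K * L
= 0.5 * 5
= 2.5 m

2.5 m


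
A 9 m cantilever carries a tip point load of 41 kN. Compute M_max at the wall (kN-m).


For a cantilever with a point load at the free end:
M_max = P * L = 41 * 9 = 369 kN-m

369 kN-m


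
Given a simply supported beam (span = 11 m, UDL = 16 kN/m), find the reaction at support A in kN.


Total load = w * L = 16 * 11 = 176 kN
By symmetry, each reaction R = total / 2 = 176 / 2 = 88.0 kN

88.0 kN


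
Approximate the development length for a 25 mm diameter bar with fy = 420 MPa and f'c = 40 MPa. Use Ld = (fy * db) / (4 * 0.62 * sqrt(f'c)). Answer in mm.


Ld = (fy * db) / (4 * 0.62 * sqrt(f'c))
= (420 * 25) / (4 * 0.62 * sqrt(40))
= 10500 / 15.6849
= 669.43 mm

669.43 mm


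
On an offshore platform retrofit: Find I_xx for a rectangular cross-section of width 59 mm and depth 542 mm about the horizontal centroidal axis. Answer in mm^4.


I = b * h^3 / 12
= 59 * 542^3 / 12
= 59 * 159220088 / 12
= 782832099.33 mm^4

782832099.33 mm^4


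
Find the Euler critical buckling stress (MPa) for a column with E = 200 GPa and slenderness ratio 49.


sigma_cr = pi^2 * E / lambda^2
= 9.8696 * 200000.0 / 49^2
= 9.8696 * 200000.0 / 2401
= 822.1245 MPa

822.1245 MPa


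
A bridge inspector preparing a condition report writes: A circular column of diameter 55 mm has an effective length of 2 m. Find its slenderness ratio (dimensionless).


Radius of gyration r = d / 4 = 55 / 4 = 13.75 mm
L_eff = 2000.0 mm
Slenderness ratio = L / r = 2000.0 / 13.75 = 145.45 (dimensionless)

145.45 (dimensionless)


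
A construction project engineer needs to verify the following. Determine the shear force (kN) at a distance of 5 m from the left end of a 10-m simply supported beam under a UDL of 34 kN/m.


R_A = w * L / 2 = 34 * 10 / 2 = 170.0 kN
V(x) = R_A - w * x = 170.0 - 34 * 5
= 0.0 kN

0.0 kN


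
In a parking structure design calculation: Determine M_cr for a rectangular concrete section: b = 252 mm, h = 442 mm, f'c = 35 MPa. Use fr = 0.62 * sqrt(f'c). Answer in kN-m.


fr = 0.62 * sqrt(35) = 0.62 * 5.9161 = 3.668 MPa
I = 252 * 442^3 / 12 = 1813368648.0 mm^4
y_t = 221.0 mm
M_cr = fr * I / y_t = 3.668 * 1813368648.0 / 221.0 N-mm
= 30.0967 kN-m

30.0967 kN-m


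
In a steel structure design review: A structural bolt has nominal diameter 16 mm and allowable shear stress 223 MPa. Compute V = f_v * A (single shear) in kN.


A = pi * d^2 / 4 = pi * 16^2 / 4 = 201.0619 mm^2
V = f_v * A / 1000 = 223 * 201.0619 / 1000
= 44.8368 kN

44.8368 kN


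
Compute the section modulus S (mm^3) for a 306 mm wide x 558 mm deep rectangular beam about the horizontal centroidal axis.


S = b * h^2 / 6
= 306 * 558^2 / 6
= 306 * 311364 / 6
= 15879564.0 mm^3

15879564.0 mm^3


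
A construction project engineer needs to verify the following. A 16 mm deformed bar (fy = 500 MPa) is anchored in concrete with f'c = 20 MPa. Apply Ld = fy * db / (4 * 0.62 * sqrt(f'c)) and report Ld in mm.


Ld = (fy * db) / (4 * 0.62 * sqrt(f'c))
= (500 * 16) / (4 * 0.62 * sqrt(20))
= 8000 / 11.0909
= 721.31 mm

721.31 mm


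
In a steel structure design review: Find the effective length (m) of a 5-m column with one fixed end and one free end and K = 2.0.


L_eff = K * L
= 2.0 * 5
= 10.0 m

10.0 m


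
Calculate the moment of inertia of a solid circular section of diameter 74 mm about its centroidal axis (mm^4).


r = d / 2 = 74 / 2 = 37.0 mm
I = pi * r^4 / 4 = pi * 37.0^4 / 4
= 1471962.61 mm^4

1471962.61 mm^4


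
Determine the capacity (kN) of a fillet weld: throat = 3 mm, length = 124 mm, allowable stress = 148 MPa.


Strength = throat * length * allowable stress
= 3 * 124 * 148 N
= 55056 N
= 55.06 kN

55.06 kN


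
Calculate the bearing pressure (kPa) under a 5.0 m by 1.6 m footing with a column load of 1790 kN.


A = 5.0 * 1.6 = 8.0 m^2
q = P / A = 1790 / 8.0
= 223.75 kPa

223.75 kPa


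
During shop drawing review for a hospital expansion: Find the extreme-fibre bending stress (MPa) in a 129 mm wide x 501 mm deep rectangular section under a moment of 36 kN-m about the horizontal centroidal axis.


I = b * h^3 / 12 = 129 * 501^3 / 12 = 1351828635.75 mm^4
y = h / 2 = 501 / 2 = 250.5 mm
M = 36 kN-m = 36000000.0 N-mm
sigma = M * y / I = 36000000.0 * 250.5 / 1351828635.75
= 6.67 MPa

6.67 MPa


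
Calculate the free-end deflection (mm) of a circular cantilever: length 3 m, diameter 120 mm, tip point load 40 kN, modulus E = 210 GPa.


I = pi * d^4 / 64 = pi * 120^4 / 64 = 10178760.2 mm^4
L = 3000.0 mm, P = 40000.0 N, E = 210000.0 MPa
delta = P * L^3 / (3 * E * I)
= 40000.0 * 3000.0^3 / (3 * 210000.0 * 10178760.2)
= 168.4179 mm

168.4179 mm


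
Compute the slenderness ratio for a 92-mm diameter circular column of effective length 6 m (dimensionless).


Radius of gyration r = d / 4 = 92 / 4 = 23.0 mm
L_eff = 6000.0 mm
Slenderness ratio = L / r = 6000.0 / 23.0 = 260.87 (dimensionless)

260.87 (dimensionless)


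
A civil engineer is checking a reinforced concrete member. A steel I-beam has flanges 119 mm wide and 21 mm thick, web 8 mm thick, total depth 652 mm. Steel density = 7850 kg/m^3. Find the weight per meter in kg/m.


A_flanges = 2 * 119 * 21 = 4998 mm^2
A_web = (652 - 2 * 21) * 8 = 4880 mm^2
A_total = 4998 + 4880 = 9878 mm^2 = 0.009878 m^2
Weight = rho * A = 7850 * 0.009878 = 77.5423 kg/m

77.5423 kg/m


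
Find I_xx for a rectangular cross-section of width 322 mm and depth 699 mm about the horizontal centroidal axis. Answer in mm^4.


I = b * h^3 / 12
= 322 * 699^3 / 12
= 322 * 341532099 / 12
= 9164444656.5 mm^4

9164444656.5 mm^4


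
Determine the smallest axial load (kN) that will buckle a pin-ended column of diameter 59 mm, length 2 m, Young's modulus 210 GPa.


I = pi * d^4 / 64 = 594809.57 mm^4
L = 2000.0 mm
P_cr = pi^2 * E * I / L^2
= 9.8696 * 210000.0 * 594809.57 / 2000.0^2
= 308203.09 N = 308.2031 kN

308.2031 kN


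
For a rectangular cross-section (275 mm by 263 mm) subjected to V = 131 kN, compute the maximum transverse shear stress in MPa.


A = b * h = 275 * 263 = 72325 mm^2
V = 131 kN = 131000.0 N
tau_max = 1.5 * V / A = 1.5 * 131000.0 / 72325
= 2.7169 MPa

2.7169 MPa


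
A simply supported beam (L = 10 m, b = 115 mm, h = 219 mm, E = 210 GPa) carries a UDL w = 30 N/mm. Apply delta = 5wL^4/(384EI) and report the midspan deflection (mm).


I = 115 * 219^3 / 12 = 100658148.75 mm^4
L = 10000.0 mm, w = 30 N/mm, E = 210000.0 MPa
delta = 5 * w * L^4 / (384 * E * I)
= 5 * 30 * 10000.0^4 / (384 * 210000.0 * 100658148.75)
= 184.7957 mm

184.7957 mm


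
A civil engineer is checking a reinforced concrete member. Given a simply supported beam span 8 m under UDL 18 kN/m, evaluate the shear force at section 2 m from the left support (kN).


R_A = w * L / 2 = 18 * 8 / 2 = 72.0 kN
V(x) = R_A - w * x = 72.0 - 18 * 2
= 36.0 kN

36.0 kN


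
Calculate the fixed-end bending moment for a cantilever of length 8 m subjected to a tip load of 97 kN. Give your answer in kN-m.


For a cantilever with a point load at the free end:
M_max = P * L = 97 * 8 = 776 kN-m

776 kN-m


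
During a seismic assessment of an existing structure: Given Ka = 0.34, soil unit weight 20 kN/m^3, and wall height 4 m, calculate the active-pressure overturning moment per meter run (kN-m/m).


Pa = 0.5 * Ka * gamma * H^2
= 0.5 * 0.34 * 20 * 4^2
= 54.4 kN/m
Arm = H / 3 = 4 / 3 = 1.3333 m
Mo = Pa * arm = Pa * H / 3 = 54.4 * 4 / 3 = 72.5333 kN-m/m

72.5333 kN-m/m


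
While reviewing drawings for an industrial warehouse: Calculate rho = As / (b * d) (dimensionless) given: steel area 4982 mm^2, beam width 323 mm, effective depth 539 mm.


rho = As / (b * d)
= 4982 / (323 * 539)
= 4982 / 174097
= 0.028616 (dimensionless)

0.028616 (dimensionless)


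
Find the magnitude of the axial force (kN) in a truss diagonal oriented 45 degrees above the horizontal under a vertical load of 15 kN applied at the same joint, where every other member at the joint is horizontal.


At the joint, only the diagonal has a vertical component, so vertical equilibrium gives:
F * sin(45) = 15
F = 15 / sin(45)
= 15 / 0.707107
= 21.21 kN

21.21 kN


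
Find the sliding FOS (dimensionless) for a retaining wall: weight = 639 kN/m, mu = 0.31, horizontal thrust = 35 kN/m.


Resisting force = mu * W = 0.31 * 639 = 198.09 kN/m
FOS = Resisting / Driving = 198.09 / 35
= 5.6597 (dimensionless)

5.6597 (dimensionless)


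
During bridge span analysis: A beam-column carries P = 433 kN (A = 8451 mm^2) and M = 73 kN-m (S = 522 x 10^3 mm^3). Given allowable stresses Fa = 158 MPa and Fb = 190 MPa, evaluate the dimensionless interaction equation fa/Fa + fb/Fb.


f_a = P / A = 433000.0 / 8451 = 51.2365 MPa
f_b = M / S = 73000000.0 / 522000.0 = 139.8467 MPa
Ratio = f_a / Fa + f_b / Fb
= 51.2365 / 158 + 139.8467 / 190
= 1.0603 (dimensionless)

1.0603 (dimensionless)


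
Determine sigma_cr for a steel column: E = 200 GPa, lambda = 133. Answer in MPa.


sigma_cr = pi^2 * E / lambda^2
= 9.8696 * 200000.0 / 133^2
= 9.8696 * 200000.0 / 17689
= 111.5903 MPa

111.5903 MPa


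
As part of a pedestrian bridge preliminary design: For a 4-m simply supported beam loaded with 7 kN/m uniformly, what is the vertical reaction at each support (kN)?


Total load = w * L = 7 * 4 = 28 kN
By symmetry, each reaction R = total / 2 = 28 / 2 = 14.0 kN

14.0 kN


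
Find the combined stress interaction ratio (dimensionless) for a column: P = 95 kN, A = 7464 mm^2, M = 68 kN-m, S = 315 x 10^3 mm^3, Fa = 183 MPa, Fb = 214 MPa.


f_a = P / A = 95000.0 / 7464 = 12.7278 MPa
f_b = M / S = 68000000.0 / 315000.0 = 215.873 MPa
Ratio = f_a / Fa + f_b / Fb
= 12.7278 / 183 + 215.873 / 214
= 1.0783 (dimensionless)

1.0783 (dimensionless)


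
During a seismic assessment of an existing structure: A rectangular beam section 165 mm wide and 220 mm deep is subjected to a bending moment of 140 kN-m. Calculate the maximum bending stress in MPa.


I = b * h^3 / 12 = 165 * 220^3 / 12 = 146410000.0 mm^4
y = h / 2 = 220 / 2 = 110.0 mm
M = 140 kN-m = 140000000.0 N-mm
sigma = M * y / I = 140000000.0 * 110.0 / 146410000.0
= 105.18 MPa

105.18 MPa


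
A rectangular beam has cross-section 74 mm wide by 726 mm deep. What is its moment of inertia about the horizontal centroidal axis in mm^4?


I = b * h^3 / 12
= 74 * 726^3 / 12
= 74 * 382657176 / 12
= 2359719252.0 mm^4

2359719252.0 mm^4


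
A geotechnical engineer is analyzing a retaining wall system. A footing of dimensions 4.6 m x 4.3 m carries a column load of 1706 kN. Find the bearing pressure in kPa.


A = 4.6 * 4.3 = 19.78 m^2
q = P / A = 1706 / 19.78
= 86.2487 kPa

86.2487 kPa


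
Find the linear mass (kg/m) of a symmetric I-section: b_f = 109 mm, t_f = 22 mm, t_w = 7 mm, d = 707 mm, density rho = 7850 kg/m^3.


A_flanges = 2 * 109 * 22 = 4796 mm^2
A_web = (707 - 2 * 22) * 7 = 4641 mm^2
A_total = 4796 + 4641 = 9437 mm^2 = 0.009437 m^2
Weight = rho * A = 7850 * 0.009437 = 74.0804 kg/m

74.0804 kg/m


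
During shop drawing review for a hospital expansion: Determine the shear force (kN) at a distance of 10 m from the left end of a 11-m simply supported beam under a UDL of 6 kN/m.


R_A = w * L / 2 = 6 * 11 / 2 = 33.0 kN
V(x) = R_A - w * x = 33.0 - 6 * 10
= -27.0 kN

-27.0 kN


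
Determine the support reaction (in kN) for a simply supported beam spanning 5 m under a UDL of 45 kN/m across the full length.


Total load = w * L = 45 * 5 = 225 kN
By symmetry, each reaction R = total / 2 = 225 / 2 = 112.5 kN

112.5 kN


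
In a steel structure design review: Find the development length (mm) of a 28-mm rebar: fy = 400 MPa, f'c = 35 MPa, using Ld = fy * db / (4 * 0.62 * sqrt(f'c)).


Ld = (fy * db) / (4 * 0.62 * sqrt(f'c))
= (400 * 28) / (4 * 0.62 * sqrt(35))
= 11200 / 14.6719
= 763.37 mm

763.37 mm


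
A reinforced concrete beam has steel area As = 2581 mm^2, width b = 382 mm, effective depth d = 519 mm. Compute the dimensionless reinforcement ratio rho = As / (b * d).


rho = As / (b * d)
= 2581 / (382 * 519)
= 2581 / 198258
= 0.013018 (dimensionless)

0.013018 (dimensionless)


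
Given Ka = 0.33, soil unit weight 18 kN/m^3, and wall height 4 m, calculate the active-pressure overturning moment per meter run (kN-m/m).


Pa = 0.5 * Ka * gamma * H^2
= 0.5 * 0.33 * 18 * 4^2
= 47.52 kN/m
Arm = H / 3 = 4 / 3 = 1.3333 m
Mo = Pa * arm = Pa * H / 3 = 47.52 * 4 / 3 = 63.36 kN-m/m

63.36 kN-m/m


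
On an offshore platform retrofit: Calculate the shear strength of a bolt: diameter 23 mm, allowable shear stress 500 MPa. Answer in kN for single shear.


A = pi * d^2 / 4 = pi * 23^2 / 4 = 415.4756 mm^2
V = f_v * A / 1000 = 500 * 415.4756 / 1000
= 207.7378 kN

207.7378 kN


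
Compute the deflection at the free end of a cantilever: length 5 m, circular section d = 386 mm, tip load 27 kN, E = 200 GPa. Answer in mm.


I = pi * d^4 / 64 = pi * 386^4 / 64 = 1089730527.72 mm^4
L = 5000.0 mm, P = 27000.0 N, E = 200000.0 MPa
delta = P * L^3 / (3 * E * I)
= 27000.0 * 5000.0^3 / (3 * 200000.0 * 1089730527.72)
= 5.1618 mm

5.1618 mm


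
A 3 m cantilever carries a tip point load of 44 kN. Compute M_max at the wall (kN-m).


For a cantilever with a point load at the free end:
M_max = P * L = 44 * 3 = 132 kN-m

132 kN-m


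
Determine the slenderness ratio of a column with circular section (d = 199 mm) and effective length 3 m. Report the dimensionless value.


Radius of gyration r = d / 4 = 199 / 4 = 49.75 mm
L_eff = 3000.0 mm
Slenderness ratio = L / r = 3000.0 / 49.75 = 60.3 (dimensionless)

60.3 (dimensionless)


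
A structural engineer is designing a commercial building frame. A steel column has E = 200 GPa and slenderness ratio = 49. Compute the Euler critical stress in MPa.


sigma_cr = pi^2 * E / lambda^2
= 9.8696 * 200000.0 / 49^2
= 9.8696 * 200000.0 / 2401
= 822.1245 MPa

822.1245 MPa


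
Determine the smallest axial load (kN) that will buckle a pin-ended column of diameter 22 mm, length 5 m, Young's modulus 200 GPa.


I = pi * d^4 / 64 = 11499.01 mm^4
L = 5000.0 mm
P_cr = pi^2 * E * I / L^2
= 9.8696 * 200000.0 * 11499.01 / 5000.0^2
= 907.93 N = 0.9079 kN

0.9079 kN


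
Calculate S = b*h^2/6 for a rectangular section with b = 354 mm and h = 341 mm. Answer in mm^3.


S = b * h^2 / 6
= 354 * 341^2 / 6
= 354 * 116281 / 6
= 6860579.0 mm^3

6860579.0 mm^3


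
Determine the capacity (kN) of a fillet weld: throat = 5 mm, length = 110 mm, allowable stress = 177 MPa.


Strength = throat * length * allowable stress
= 5 * 110 * 177 N
= 97350 N
= 97.35 kN

97.35 kN


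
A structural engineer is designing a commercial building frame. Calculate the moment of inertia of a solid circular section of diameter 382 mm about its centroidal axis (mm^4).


r = d / 2 = 382 / 2 = 191.0 mm
I = pi * r^4 / 4 = pi * 191.0^4 / 4
= 1045257639.46 mm^4

1045257639.46 mm^4


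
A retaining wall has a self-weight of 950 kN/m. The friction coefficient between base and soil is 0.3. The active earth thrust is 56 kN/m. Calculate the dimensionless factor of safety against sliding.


Resisting force = mu * W = 0.3 * 950 = 285.0 kN/m
FOS = Resisting / Driving = 285.0 / 56
= 5.0893 (dimensionless)

5.0893 (dimensionless)


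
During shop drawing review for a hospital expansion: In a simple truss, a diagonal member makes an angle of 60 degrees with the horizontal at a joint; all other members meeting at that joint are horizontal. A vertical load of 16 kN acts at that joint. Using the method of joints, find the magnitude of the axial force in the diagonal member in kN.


At the joint, only the diagonal has a vertical component, so vertical equilibrium gives:
F * sin(60) = 16
F = 16 / sin(60)
= 16 / 0.866025
= 18.48 kN

18.48 kN


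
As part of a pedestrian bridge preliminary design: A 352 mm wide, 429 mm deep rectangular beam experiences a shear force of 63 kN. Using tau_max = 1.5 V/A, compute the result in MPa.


A = b * h = 352 * 429 = 151008 mm^2
V = 63 kN = 63000.0 N
tau_max = 1.5 * V / A = 1.5 * 63000.0 / 151008
= 0.6258 MPa

0.6258 MPa


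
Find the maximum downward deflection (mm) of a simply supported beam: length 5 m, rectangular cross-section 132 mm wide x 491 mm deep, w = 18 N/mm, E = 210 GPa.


I = 132 * 491^3 / 12 = 1302078481.0 mm^4
L = 5000.0 mm, w = 18 N/mm, E = 210000.0 MPa
delta = 5 * w * L^4 / (384 * E * I)
= 5 * 18 * 5000.0^4 / (384 * 210000.0 * 1302078481.0)
= 0.5357 mm

0.5357 mm


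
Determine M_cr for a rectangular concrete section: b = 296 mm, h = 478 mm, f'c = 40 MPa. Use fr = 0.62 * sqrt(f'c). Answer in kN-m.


fr = 0.62 * sqrt(40) = 0.62 * 6.3246 = 3.9212 MPa
I = 296 * 478^3 / 12 = 2693978682.67 mm^4
y_t = 239.0 mm
M_cr = fr * I / y_t = 3.9212 * 2693978682.67 / 239.0 N-mm
= 44.1996 kN-m

44.1996 kN-m


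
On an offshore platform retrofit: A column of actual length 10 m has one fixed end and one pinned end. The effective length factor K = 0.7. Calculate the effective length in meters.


L_eff = K * L
= 0.7 * 10
= 7.0 m

7.0 m


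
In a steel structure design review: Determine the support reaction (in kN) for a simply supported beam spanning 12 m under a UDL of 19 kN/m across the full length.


Total load = w * L = 19 * 12 = 228 kN
By symmetry, each reaction R = total / 2 = 228 / 2 = 114.0 kN

114.0 kN


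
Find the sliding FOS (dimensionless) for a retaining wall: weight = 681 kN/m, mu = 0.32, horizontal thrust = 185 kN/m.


Resisting force = mu * W = 0.32 * 681 = 217.92 kN/m
FOS = Resisting / Driving = 217.92 / 185
= 1.1779 (dimensionless)

1.1779 (dimensionless)


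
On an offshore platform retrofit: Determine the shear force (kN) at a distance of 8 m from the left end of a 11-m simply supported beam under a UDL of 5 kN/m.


R_A = w * L / 2 = 5 * 11 / 2 = 27.5 kN
V(x) = R_A - w * x = 27.5 - 5 * 8
= -12.5 kN

-12.5 kN


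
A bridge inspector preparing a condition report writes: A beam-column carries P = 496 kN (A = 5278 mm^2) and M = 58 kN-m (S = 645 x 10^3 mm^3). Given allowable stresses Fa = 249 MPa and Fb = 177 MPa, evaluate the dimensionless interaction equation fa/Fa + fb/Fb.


f_a = P / A = 496000.0 / 5278 = 93.975 MPa
f_b = M / S = 58000000.0 / 645000.0 = 89.9225 MPa
Ratio = f_a / Fa + f_b / Fb
= 93.975 / 249 + 89.9225 / 177
= 0.8854 (dimensionless)

0.8854 (dimensionless)


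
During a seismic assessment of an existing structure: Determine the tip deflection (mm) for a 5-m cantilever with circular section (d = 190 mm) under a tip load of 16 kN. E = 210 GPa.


I = pi * d^4 / 64 = pi * 190^4 / 64 = 63971171.28 mm^4
L = 5000.0 mm, P = 16000.0 N, E = 210000.0 MPa
delta = P * L^3 / (3 * E * I)
= 16000.0 * 5000.0^3 / (3 * 210000.0 * 63971171.28)
= 49.6255 mm

49.6255 mm


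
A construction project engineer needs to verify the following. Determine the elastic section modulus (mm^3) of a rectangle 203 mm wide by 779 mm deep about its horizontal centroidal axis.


S = b * h^2 / 6
= 203 * 779^2 / 6
= 203 * 606841 / 6
= 20531453.83 mm^3

20531453.83 mm^3


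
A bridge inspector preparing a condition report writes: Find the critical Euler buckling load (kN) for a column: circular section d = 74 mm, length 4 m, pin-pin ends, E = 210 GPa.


I = pi * d^4 / 64 = 1471962.61 mm^4
L = 4000.0 mm
P_cr = pi^2 * E * I / L^2
= 9.8696 * 210000.0 * 1471962.61 / 4000.0^2
= 190675.91 N = 190.6759 kN

190.6759 kN


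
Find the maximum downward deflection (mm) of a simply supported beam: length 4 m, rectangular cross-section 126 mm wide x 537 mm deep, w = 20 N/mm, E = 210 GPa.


I = 126 * 537^3 / 12 = 1625968606.5 mm^4
L = 4000.0 mm, w = 20 N/mm, E = 210000.0 MPa
delta = 5 * w * L^4 / (384 * E * I)
= 5 * 20 * 4000.0^4 / (384 * 210000.0 * 1625968606.5)
= 0.1952 mm

0.1952 mm


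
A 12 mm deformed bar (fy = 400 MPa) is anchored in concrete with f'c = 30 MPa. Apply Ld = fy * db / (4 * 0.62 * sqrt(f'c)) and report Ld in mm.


Ld = (fy * db) / (4 * 0.62 * sqrt(f'c))
= (400 * 12) / (4 * 0.62 * sqrt(30))
= 4800 / 13.5835
= 353.37 mm

353.37 mm


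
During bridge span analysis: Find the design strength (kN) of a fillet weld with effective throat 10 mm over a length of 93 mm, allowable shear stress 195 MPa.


Strength = throat * length * allowable stress
= 10 * 93 * 195 N
= 181350 N
= 181.35 kN

181.35 kN


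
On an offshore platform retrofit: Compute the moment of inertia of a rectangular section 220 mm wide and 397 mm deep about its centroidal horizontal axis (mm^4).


I = b * h^3 / 12
= 220 * 397^3 / 12
= 220 * 62570773 / 12
= 1147130838.33 mm^4

1147130838.33 mm^4


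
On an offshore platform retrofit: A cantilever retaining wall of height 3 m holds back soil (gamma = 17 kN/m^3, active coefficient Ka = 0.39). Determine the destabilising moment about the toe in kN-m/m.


Pa = 0.5 * Ka * gamma * H^2
= 0.5 * 0.39 * 17 * 3^2
= 29.835 kN/m
Arm = H / 3 = 3 / 3 = 1.0 m
Mo = Pa * arm = Pa * H / 3 = 29.835 * 3 / 3 = 29.835 kN-m/m

29.835 kN-m/m


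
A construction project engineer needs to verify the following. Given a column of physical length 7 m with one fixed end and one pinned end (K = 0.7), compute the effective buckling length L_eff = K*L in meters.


L_eff = K * L
= 0.7 * 7
= 4.9 m

4.9 m


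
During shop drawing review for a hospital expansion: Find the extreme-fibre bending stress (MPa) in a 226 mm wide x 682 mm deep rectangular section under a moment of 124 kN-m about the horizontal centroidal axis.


I = b * h^3 / 12 = 226 * 682^3 / 12 = 5974207697.33 mm^4
y = h / 2 = 682 / 2 = 341.0 mm
M = 124 kN-m = 124000000.0 N-mm
sigma = M * y / I = 124000000.0 * 341.0 / 5974207697.33
= 7.08 MPa

7.08 MPa


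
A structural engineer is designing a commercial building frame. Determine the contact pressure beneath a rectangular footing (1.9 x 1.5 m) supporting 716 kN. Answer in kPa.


A = 1.9 * 1.5 = 2.85 m^2
q = P / A = 716 / 2.85
= 251.2281 kPa

251.2281 kPa


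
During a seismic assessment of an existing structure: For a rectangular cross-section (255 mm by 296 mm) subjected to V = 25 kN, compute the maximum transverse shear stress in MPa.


A = b * h = 255 * 296 = 75480 mm^2
V = 25 kN = 25000.0 N
tau_max = 1.5 * V / A = 1.5 * 25000.0 / 75480
= 0.4968 MPa

0.4968 MPa


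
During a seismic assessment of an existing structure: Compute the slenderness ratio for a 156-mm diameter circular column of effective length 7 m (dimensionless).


Radius of gyration r = d / 4 = 156 / 4 = 39.0 mm
L_eff = 7000.0 mm
Slenderness ratio = L / r = 7000.0 / 39.0 = 179.49 (dimensionless)

179.49 (dimensionless)


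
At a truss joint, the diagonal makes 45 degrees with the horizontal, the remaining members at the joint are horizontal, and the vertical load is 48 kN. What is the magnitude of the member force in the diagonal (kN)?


At the joint, only the diagonal has a vertical component, so vertical equilibrium gives:
F * sin(45) = 48
F = 48 / sin(45)
= 48 / 0.707107
= 67.88 kN

67.88 kN


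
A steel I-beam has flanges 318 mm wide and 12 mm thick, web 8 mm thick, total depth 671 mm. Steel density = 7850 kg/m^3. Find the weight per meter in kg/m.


A_flanges = 2 * 318 * 12 = 7632 mm^2
A_web = (671 - 2 * 12) * 8 = 5176 mm^2
A_total = 7632 + 5176 = 12808 mm^2 = 0.012808 m^2
Weight = rho * A = 7850 * 0.012808 = 100.5428 kg/m

100.5428 kg/m


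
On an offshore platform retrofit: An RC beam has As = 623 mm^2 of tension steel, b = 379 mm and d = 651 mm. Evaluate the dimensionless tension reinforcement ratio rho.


rho = As / (b * d)
= 623 / (379 * 651)
= 623 / 246729
= 0.002525 (dimensionless)

0.002525 (dimensionless)


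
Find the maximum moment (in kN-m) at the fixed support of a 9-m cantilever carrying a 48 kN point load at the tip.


For a cantilever with a point load at the free end:
M_max = P * L = 48 * 9 = 432 kN-m

432 kN-m


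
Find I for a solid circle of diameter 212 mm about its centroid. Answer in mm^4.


r = d / 2 = 212 / 2 = 106.0 mm
I = pi * r^4 / 4 = pi * 106.0^4 / 4
= 99154708.57 mm^4

99154708.57 mm^4


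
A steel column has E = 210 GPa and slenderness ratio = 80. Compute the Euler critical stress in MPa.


sigma_cr = pi^2 * E / lambda^2
= 9.8696 * 210000.0 / 80^2
= 9.8696 * 210000.0 / 6400
= 323.8464 MPa

323.8464 MPa


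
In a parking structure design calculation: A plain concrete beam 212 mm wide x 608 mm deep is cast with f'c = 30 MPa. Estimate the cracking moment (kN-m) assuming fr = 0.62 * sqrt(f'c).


fr = 0.62 * sqrt(30) = 0.62 * 5.4772 = 3.3959 MPa
I = 212 * 608^3 / 12 = 3970684245.33 mm^4
y_t = 304.0 mm
M_cr = fr * I / y_t = 3.3959 * 3970684245.33 / 304.0 N-mm
= 44.3552 kN-m

44.3552 kN-m


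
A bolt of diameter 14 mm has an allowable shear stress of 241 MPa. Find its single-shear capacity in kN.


A = pi * d^2 / 4 = pi * 14^2 / 4 = 153.938 mm^2
V = f_v * A / 1000 = 241 * 153.938 / 1000
= 37.0991 kN

37.0991 kN


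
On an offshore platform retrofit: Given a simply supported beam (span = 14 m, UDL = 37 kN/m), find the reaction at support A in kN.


Total load = w * L = 37 * 14 = 518 kN
By symmetry, each reaction R = total / 2 = 518 / 2 = 259.0 kN

259.0 kN


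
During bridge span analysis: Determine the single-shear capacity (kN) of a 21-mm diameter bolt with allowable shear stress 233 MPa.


A = pi * d^2 / 4 = pi * 21^2 / 4 = 346.3606 mm^2
V = f_v * A / 1000 = 233 * 346.3606 / 1000
= 80.702 kN

80.702 kN


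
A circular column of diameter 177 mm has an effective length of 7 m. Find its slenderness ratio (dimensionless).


Radius of gyration r = d / 4 = 177 / 4 = 44.25 mm
L_eff = 7000.0 mm
Slenderness ratio = L / r = 7000.0 / 44.25 = 158.19 (dimensionless)

158.19 (dimensionless)


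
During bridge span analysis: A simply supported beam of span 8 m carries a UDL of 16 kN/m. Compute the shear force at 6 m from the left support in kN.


R_A = w * L / 2 = 16 * 8 / 2 = 64.0 kN
V(x) = R_A - w * x = 64.0 - 16 * 6
= -32.0 kN

-32.0 kN


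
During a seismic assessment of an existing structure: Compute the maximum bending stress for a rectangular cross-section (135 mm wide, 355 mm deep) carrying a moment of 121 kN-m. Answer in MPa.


I = b * h^3 / 12 = 135 * 355^3 / 12 = 503312343.75 mm^4
y = h / 2 = 355 / 2 = 177.5 mm
M = 121 kN-m = 121000000.0 N-mm
sigma = M * y / I = 121000000.0 * 177.5 / 503312343.75
= 42.67 MPa

42.67 MPa


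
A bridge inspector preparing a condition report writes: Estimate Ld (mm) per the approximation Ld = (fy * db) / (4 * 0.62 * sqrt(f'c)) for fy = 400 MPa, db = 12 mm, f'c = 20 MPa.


Ld = (fy * db) / (4 * 0.62 * sqrt(f'c))
= (400 * 12) / (4 * 0.62 * sqrt(20))
= 4800 / 11.0909
= 432.79 mm

432.79 mm


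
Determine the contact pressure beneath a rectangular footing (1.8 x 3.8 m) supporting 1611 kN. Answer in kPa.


A = 1.8 * 3.8 = 6.84 m^2
q = P / A = 1611 / 6.84
= 235.5263 kPa

235.5263 kPa


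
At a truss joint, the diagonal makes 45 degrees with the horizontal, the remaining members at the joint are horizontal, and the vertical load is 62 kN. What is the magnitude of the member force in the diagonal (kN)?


At the joint, only the diagonal has a vertical component, so vertical equilibrium gives:
F * sin(45) = 62
F = 62 / sin(45)
= 62 / 0.707107
= 87.68 kN

87.68 kN


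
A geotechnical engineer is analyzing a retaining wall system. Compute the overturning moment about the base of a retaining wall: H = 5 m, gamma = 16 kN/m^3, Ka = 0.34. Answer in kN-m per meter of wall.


Pa = 0.5 * Ka * gamma * H^2
= 0.5 * 0.34 * 16 * 5^2
= 68.0 kN/m
Arm = H / 3 = 5 / 3 = 1.6667 m
Mo = Pa * arm = Pa * H / 3 = 68.0 * 5 / 3 = 113.3333 kN-m/m

113.3333 kN-m/m


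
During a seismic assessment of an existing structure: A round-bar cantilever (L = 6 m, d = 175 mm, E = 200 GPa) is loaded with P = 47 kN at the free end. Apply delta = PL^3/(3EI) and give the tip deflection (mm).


I = pi * d^4 / 64 = pi * 175^4 / 64 = 46038598.4 mm^4
L = 6000.0 mm, P = 47000.0 N, E = 200000.0 MPa
delta = P * L^3 / (3 * E * I)
= 47000.0 * 6000.0^3 / (3 * 200000.0 * 46038598.4)
= 367.5177 mm

367.5177 mm
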